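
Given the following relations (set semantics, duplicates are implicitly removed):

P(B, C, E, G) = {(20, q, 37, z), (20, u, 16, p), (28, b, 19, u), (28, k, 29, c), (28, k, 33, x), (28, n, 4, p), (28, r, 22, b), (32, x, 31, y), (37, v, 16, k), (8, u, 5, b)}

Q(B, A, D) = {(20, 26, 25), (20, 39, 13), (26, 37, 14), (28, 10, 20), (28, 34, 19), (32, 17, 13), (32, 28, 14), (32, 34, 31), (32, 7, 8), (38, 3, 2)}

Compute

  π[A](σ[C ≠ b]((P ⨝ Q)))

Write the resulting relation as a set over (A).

Joining P and Q on B yields {(20, q, 37, z, 26, 25), (20, q, 37, z, 39, 13), (20, u, 16, p, 26, 25), (20, u, 16, p, 39, 13), (28, b, 19, u, 10, 20), (28, b, 19, u, 34, 19), (28, k, 29, c, 10, 20), (28, k, 29, c, 34, 19), (28, k, 33, x, 10, 20), (28, k, 33, x, 34, 19), (28, n, 4, p, 10, 20), (28, n, 4, p, 34, 19), (28, r, 22, b, 10, 20), (28, r, 22, b, 34, 19), (32, x, 31, y, 17, 13), (32, x, 31, y, 28, 14), (32, x, 31, y, 34, 31), (32, x, 31, y, 7, 8)}.
Selection C ≠ b: {(20, q, 37, z, 26, 25), (20, q, 37, z, 39, 13), (20, u, 16, p, 26, 25), (20, u, 16, p, 39, 13), (28, k, 29, c, 10, 20), (28, k, 29, c, 34, 19), (28, k, 33, x, 10, 20), (28, k, 33, x, 34, 19), (28, n, 4, p, 10, 20), (28, n, 4, p, 34, 19), (28, r, 22, b, 10, 20), (28, r, 22, b, 34, 19), (32, x, 31, y, 17, 13), (32, x, 31, y, 28, 14), (32, x, 31, y, 34, 31), (32, x, 31, y, 7, 8)}
π[A]: project onto (A) (9 duplicate(s) eliminated) → {10, 17, 26, 28, 34, 39, 7}

{10, 17, 26, 28, 34, 39, 7}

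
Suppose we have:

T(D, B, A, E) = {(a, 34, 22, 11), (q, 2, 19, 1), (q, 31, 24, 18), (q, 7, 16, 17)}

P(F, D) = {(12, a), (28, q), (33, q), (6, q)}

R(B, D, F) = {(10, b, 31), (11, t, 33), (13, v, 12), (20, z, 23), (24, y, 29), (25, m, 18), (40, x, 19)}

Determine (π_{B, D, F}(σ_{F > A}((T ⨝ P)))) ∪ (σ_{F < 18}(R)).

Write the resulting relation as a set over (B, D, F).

{(13, v, 12), (2, q, 28), (2, q, 33), (31, q, 28), (31, q, 33), (7, q, 28), (7, q, 33)}

Joining T and P on D yields {(a, 34, 22, 11, 12), (q, 2, 19, 1, 28), (q, 2, 19, 1, 33), (q, 2, 19, 1, 6), (q, 31, 24, 18, 28), (q, 31, 24, 18, 33), (q, 31, 24, 18, 6), (q, 7, 16, 17, 28), (q, 7, 16, 17, 33), (q, 7, 16, 17, 6)}.
Selection F > A: {(q, 2, 19, 1, 28), (q, 2, 19, 1, 33), (q, 31, 24, 18, 28), (q, 31, 24, 18, 33), (q, 7, 16, 17, 28), (q, 7, 16, 17, 33)}
Projecting to B, D, F: {(2, q, 28), (2, q, 33), (31, q, 28), (31, q, 33), (7, q, 28), (7, q, 33)}
Selection F < 18: {(13, v, 12)}
Set union of the two operands is {(13, v, 12), (2, q, 28), (2, q, 33), (31, q, 28), (31, q, 33), (7, q, 28), (7, q, 33)}.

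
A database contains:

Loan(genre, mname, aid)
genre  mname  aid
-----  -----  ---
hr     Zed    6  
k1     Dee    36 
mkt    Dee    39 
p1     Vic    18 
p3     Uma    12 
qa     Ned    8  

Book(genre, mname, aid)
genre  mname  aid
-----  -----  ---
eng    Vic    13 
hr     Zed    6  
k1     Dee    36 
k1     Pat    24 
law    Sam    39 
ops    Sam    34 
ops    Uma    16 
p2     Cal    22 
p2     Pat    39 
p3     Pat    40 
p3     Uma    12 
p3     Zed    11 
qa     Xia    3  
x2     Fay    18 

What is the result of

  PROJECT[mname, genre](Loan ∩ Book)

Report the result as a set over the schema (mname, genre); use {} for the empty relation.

{(Dee, k1), (Uma, p3), (Zed, hr)}

Set intersection of the two operands is {(hr, Zed, 6), (k1, Dee, 36), (p3, Uma, 12)}.
Projecting to mname, genre: {(Dee, k1), (Uma, p3), (Zed, hr)}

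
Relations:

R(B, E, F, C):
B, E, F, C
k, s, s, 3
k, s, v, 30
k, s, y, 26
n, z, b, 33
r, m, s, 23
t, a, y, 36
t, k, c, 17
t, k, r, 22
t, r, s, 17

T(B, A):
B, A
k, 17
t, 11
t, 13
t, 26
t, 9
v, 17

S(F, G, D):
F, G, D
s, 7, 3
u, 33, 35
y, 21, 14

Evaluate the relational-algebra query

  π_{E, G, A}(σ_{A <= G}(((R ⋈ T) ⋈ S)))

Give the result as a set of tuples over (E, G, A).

{(a, 21, 11), (a, 21, 13), (a, 21, 9), (s, 21, 17)}

R ⋈ T (natural join on B): {(k, s, s, 3, 17), (k, s, v, 30, 17), (k, s, y, 26, 17), (t, a, y, 36, 11), (t, a, y, 36, 13), (t, a, y, 36, 26), (t, a, y, 36, 9), (t, k, c, 17, 11), (t, k, c, 17, 13), (t, k, c, 17, 26), (t, k, c, 17, 9), (t, k, r, 22, 11), (t, k, r, 22, 13), (t, k, r, 22, 26), (t, k, r, 22, 9), (t, r, s, 17, 11), (t, r, s, 17, 13), (t, r, s, 17, 26), (t, r, s, 17, 9)}
(R ⋈ T) ⋈ S (natural join on F): {(k, s, s, 3, 17, 7, 3), (k, s, y, 26, 17, 21, 14), (t, a, y, 36, 11, 21, 14), (t, a, y, 36, 13, 21, 14), (t, a, y, 36, 26, 21, 14), (t, a, y, 36, 9, 21, 14), (t, r, s, 17, 11, 7, 3), (t, r, s, 17, 13, 7, 3), (t, r, s, 17, 26, 7, 3), (t, r, s, 17, 9, 7, 3)}
Apply σ_{A <= G}; surviving tuples: {(k, s, y, 26, 17, 21, 14), (t, a, y, 36, 11, 21, 14), (t, a, y, 36, 13, 21, 14), (t, a, y, 36, 9, 21, 14)}
π[E, G, A]: project onto (E, G, A) → {(a, 21, 11), (a, 21, 13), (a, 21, 9), (s, 21, 17)}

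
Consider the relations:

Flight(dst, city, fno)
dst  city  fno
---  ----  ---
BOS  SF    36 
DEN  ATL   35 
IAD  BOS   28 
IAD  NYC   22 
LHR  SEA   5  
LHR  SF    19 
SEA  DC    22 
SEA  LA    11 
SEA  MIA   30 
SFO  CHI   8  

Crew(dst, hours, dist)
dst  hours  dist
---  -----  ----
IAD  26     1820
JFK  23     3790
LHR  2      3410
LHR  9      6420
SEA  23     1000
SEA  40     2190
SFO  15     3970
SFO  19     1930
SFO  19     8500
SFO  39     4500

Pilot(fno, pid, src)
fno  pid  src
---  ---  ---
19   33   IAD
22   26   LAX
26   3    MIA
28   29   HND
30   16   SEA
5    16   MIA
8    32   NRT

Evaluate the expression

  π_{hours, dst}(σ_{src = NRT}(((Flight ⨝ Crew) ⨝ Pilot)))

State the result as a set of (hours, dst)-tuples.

{(15, SFO), (19, SFO), (39, SFO)}

Flight ⋈ Crew (natural join on dst): {(IAD, BOS, 28, 26, 1820), (IAD, NYC, 22, 26, 1820), (LHR, SEA, 5, 2, 3410), (LHR, SEA, 5, 9, 6420), (LHR, SF, 19, 2, 3410), (LHR, SF, 19, 9, 6420), (SEA, DC, 22, 23, 1000), (SEA, DC, 22, 40, 2190), (SEA, LA, 11, 23, 1000), (SEA, LA, 11, 40, 2190), (SEA, MIA, 30, 23, 1000), (SEA, MIA, 30, 40, 2190), (SFO, CHI, 8, 15, 3970), (SFO, CHI, 8, 19, 1930), (SFO, CHI, 8, 19, 8500), (SFO, CHI, 8, 39, 4500)}
(Flight ⨝ Crew) ⋈ Pilot (natural join on fno): {(IAD, BOS, 28, 26, 1820, 29, HND), (IAD, NYC, 22, 26, 1820, 26, LAX), (LHR, SEA, 5, 2, 3410, 16, MIA), (LHR, SEA, 5, 9, 6420, 16, MIA), (LHR, SF, 19, 2, 3410, 33, IAD), (LHR, SF, 19, 9, 6420, 33, IAD), (SEA, DC, 22, 23, 1000, 26, LAX), (SEA, DC, 22, 40, 2190, 26, LAX), (SEA, MIA, 30, 23, 1000, 16, SEA), (SEA, MIA, 30, 40, 2190, 16, SEA), (SFO, CHI, 8, 15, 3970, 32, NRT), (SFO, CHI, 8, 19, 1930, 32, NRT), (SFO, CHI, 8, 19, 8500, 32, NRT), (SFO, CHI, 8, 39, 4500, 32, NRT)}
Apply σ_{src = NRT}; surviving tuples: {(SFO, CHI, 8, 15, 3970, 32, NRT), (SFO, CHI, 8, 19, 1930, 32, NRT), (SFO, CHI, 8, 19, 8500, 32, NRT), (SFO, CHI, 8, 39, 4500, 32, NRT)}
π[hours, dst]: project onto (hours, dst) (1 duplicate(s) eliminated) → {(15, SFO), (19, SFO), (39, SFO)}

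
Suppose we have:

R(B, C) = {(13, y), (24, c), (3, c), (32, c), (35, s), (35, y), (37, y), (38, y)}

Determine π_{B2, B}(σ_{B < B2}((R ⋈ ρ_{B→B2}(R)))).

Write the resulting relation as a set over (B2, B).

{(24, 3), (32, 24), (32, 3), (35, 13), (37, 13), (37, 35), (38, 13), (38, 35), (38, 37)}

ρ[B→B2]: schema becomes (B2, C); tuples unchanged.
Natural join on C: {(13, y, 13), (13, y, 35), (13, y, 37), (13, y, 38), (24, c, 24), (24, c, 3), (24, c, 32), (3, c, 24), (3, c, 3), (3, c, 32), (32, c, 24), (32, c, 3), (32, c, 32), (35, s, 35), (35, y, 13), (35, y, 35), (35, y, 37), (35, y, 38), (37, y, 13), (37, y, 35), (37, y, 37), (37, y, 38), (38, y, 13), (38, y, 35), (38, y, 37), (38, y, 38)}
Selection B < B2: {(13, y, 35), (13, y, 37), (13, y, 38), (24, c, 32), (3, c, 24), (3, c, 32), (35, y, 37), (35, y, 38), (37, y, 38)}
π[B2, B]: project onto (B2, B) → {(24, 3), (32, 24), (32, 3), (35, 13), (37, 13), (37, 35), (38, 13), (38, 35), (38, 37)}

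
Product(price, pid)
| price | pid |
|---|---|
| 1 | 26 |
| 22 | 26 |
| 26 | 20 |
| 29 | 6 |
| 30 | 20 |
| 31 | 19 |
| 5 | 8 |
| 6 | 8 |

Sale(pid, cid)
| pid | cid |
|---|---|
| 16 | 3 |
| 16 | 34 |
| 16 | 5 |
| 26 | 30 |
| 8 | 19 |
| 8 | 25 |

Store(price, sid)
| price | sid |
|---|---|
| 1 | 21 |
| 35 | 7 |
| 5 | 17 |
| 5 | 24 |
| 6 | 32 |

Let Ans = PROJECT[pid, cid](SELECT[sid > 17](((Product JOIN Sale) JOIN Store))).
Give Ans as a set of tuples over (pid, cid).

{(26, 30), (8, 19), (8, 25)}

Product ⋈ Sale (natural join on pid): {(1, 26, 30), (22, 26, 30), (5, 8, 19), (5, 8, 25), (6, 8, 19), (6, 8, 25)}
(Product JOIN Sale) ⋈ Store (natural join on price): {(1, 26, 30, 21), (5, 8, 19, 17), (5, 8, 19, 24), (5, 8, 25, 17), (5, 8, 25, 24), (6, 8, 19, 32), (6, 8, 25, 32)}
Apply σ_{sid > 17}; surviving tuples: {(1, 26, 30, 21), (5, 8, 19, 24), (5, 8, 25, 24), (6, 8, 19, 32), (6, 8, 25, 32)}
π[pid, cid]: project onto (pid, cid) (2 duplicate(s) eliminated) → {(26, 30), (8, 19), (8, 25)}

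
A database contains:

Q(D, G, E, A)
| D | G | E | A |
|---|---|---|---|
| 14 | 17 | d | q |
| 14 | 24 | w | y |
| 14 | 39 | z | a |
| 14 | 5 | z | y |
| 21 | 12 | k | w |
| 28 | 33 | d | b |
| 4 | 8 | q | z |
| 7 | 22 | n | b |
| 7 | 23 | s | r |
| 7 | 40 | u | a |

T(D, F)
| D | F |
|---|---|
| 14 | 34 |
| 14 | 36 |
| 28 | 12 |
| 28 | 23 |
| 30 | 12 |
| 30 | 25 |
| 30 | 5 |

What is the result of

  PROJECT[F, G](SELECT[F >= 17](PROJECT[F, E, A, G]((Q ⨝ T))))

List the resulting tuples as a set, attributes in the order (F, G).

{(23, 33), (34, 17), (34, 24), (34, 39), (34, 5), (36, 17), (36, 24), (36, 39), (36, 5)}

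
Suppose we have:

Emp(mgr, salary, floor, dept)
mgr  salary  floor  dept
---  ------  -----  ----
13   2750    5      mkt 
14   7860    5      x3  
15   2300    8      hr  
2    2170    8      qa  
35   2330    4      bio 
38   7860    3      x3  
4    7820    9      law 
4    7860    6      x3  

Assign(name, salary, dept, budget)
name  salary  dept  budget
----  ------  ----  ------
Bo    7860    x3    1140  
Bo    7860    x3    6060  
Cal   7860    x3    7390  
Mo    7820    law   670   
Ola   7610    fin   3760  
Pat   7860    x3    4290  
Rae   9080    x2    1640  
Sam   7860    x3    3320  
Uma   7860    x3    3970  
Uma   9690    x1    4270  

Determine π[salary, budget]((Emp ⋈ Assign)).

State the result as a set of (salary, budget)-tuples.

{(7820, 670), (7860, 1140), (7860, 3320), (7860, 3970), (7860, 4290), (7860, 6060), (7860, 7390)}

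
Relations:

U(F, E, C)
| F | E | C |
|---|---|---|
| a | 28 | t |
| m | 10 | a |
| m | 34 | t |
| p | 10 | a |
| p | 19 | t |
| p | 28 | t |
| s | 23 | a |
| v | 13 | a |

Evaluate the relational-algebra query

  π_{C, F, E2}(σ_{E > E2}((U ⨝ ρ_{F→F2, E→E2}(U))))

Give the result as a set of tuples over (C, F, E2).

ρ[F→F2, E→E2]: schema becomes (F2, E2, C); tuples unchanged.
U ⋈ ρ_{F→F2, E→E2}(U) (natural join on C): {(a, 28, t, a, 28), (a, 28, t, m, 34), (a, 28, t, p, 19), (a, 28, t, p, 28), (m, 10, a, m, 10), (m, 10, a, p, 10), (m, 10, a, s, 23), (m, 10, a, v, 13), (m, 34, t, a, 28), (m, 34, t, m, 34), (m, 34, t, p, 19), (m, 34, t, p, 28), (p, 10, a, m, 10), (p, 10, a, p, 10), (p, 10, a, s, 23), (p, 10, a, v, 13), (p, 19, t, a, 28), (p, 19, t, m, 34), (p, 19, t, p, 19), (p, 19, t, p, 28), (p, 28, t, a, 28), (p, 28, t, m, 34), (p, 28, t, p, 19), (p, 28, t, p, 28), (s, 23, a, m, 10), (s, 23, a, p, 10), (s, 23, a, s, 23), (s, 23, a, v, 13), (v, 13, a, m, 10), (v, 13, a, p, 10), (v, 13, a, s, 23), (v, 13, a, v, 13)}
Selection E > E2: {(a, 28, t, p, 19), (m, 34, t, a, 28), (m, 34, t, p, 19), (m, 34, t, p, 28), (p, 28, t, p, 19), (s, 23, a, m, 10), (s, 23, a, p, 10), (s, 23, a, v, 13), (v, 13, a, m, 10), (v, 13, a, p, 10)}
Keep only column(s) C, F, E2 (3 duplicate(s) eliminated): {(a, s, 10), (a, s, 13), (a, v, 10), (t, a, 19), (t, m, 19), (t, m, 28), (t, p, 19)}

{(a, s, 10), (a, s, 13), (a, v, 10), (t, a, 19), (t, m, 19), (t, m, 28), (t, p, 19)}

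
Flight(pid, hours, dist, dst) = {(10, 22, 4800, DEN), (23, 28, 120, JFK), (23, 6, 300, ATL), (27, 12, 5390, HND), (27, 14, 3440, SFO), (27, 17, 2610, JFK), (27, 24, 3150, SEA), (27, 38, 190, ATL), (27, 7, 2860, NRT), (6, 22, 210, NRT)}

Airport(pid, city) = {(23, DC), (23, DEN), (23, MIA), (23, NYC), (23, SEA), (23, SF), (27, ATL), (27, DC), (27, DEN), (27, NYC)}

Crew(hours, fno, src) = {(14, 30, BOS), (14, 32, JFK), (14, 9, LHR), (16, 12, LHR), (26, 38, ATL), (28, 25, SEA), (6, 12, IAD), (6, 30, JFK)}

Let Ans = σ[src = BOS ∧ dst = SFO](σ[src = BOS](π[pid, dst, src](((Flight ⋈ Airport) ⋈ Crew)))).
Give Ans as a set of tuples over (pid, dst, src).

Flight ⋈ Airport (natural join on pid): {(23, 28, 120, JFK, DC), (23, 28, 120, JFK, DEN), (23, 28, 120, JFK, MIA), (23, 28, 120, JFK, NYC), (23, 28, 120, JFK, SEA), (23, 28, 120, JFK, SF), (23, 6, 300, ATL, DC), (23, 6, 300, ATL, DEN), (23, 6, 300, ATL, MIA), (23, 6, 300, ATL, NYC), (23, 6, 300, ATL, SEA), (23, 6, 300, ATL, SF), (27, 12, 5390, HND, ATL), (27, 12, 5390, HND, DC), (27, 12, 5390, HND, DEN), (27, 12, 5390, HND, NYC), (27, 14, 3440, SFO, ATL), (27, 14, 3440, SFO, DC), (27, 14, 3440, SFO, DEN), (27, 14, 3440, SFO, NYC), (27, 17, 2610, JFK, ATL), (27, 17, 2610, JFK, DC), (27, 17, 2610, JFK, DEN), (27, 17, 2610, JFK, NYC), (27, 24, 3150, SEA, ATL), (27, 24, 3150, SEA, DC), (27, 24, 3150, SEA, DEN), (27, 24, 3150, SEA, NYC), (27, 38, 190, ATL, ATL), (27, 38, 190, ATL, DC), (27, 38, 190, ATL, DEN), (27, 38, 190, ATL, NYC), (27, 7, 2860, NRT, ATL), (27, 7, 2860, NRT, DC), (27, 7, 2860, NRT, DEN), (27, 7, 2860, NRT, NYC)}
(Flight ⋈ Airport) ⋈ Crew (natural join on hours): {(23, 28, 120, JFK, DC, 25, SEA), (23, 28, 120, JFK, DEN, 25, SEA), (23, 28, 120, JFK, MIA, 25, SEA), (23, 28, 120, JFK, NYC, 25, SEA), (23, 28, 120, JFK, SEA, 25, SEA), (23, 28, 120, JFK, SF, 25, SEA), (23, 6, 300, ATL, DC, 12, IAD), (23, 6, 300, ATL, DC, 30, JFK), (23, 6, 300, ATL, DEN, 12, IAD), (23, 6, 300, ATL, DEN, 30, JFK), (23, 6, 300, ATL, MIA, 12, IAD), (23, 6, 300, ATL, MIA, 30, JFK), (23, 6, 300, ATL, NYC, 12, IAD), (23, 6, 300, ATL, NYC, 30, JFK), (23, 6, 300, ATL, SEA, 12, IAD), (23, 6, 300, ATL, SEA, 30, JFK), (23, 6, 300, ATL, SF, 12, IAD), (23, 6, 300, ATL, SF, 30, JFK), (27, 14, 3440, SFO, ATL, 30, BOS), (27, 14, 3440, SFO, ATL, 32, JFK), (27, 14, 3440, SFO, ATL, 9, LHR), (27, 14, 3440, SFO, DC, 30, BOS), (27, 14, 3440, SFO, DC, 32, JFK), (27, 14, 3440, SFO, DC, 9, LHR), (27, 14, 3440, SFO, DEN, 30, BOS), (27, 14, 3440, SFO, DEN, 32, JFK), (27, 14, 3440, SFO, DEN, 9, LHR), (27, 14, 3440, SFO, NYC, 30, BOS), (27, 14, 3440, SFO, NYC, 32, JFK), (27, 14, 3440, SFO, NYC, 9, LHR)}
Projecting to pid, dst, src (24 duplicate(s) eliminated): {(23, ATL, IAD), (23, ATL, JFK), (23, JFK, SEA), (27, SFO, BOS), (27, SFO, JFK), (27, SFO, LHR)}
Apply σ_{src = BOS}; surviving tuples: {(27, SFO, BOS)}
Apply σ_{src = BOS ∧ dst = SFO}; surviving tuples: {(27, SFO, BOS)}

{(27, SFO, BOS)}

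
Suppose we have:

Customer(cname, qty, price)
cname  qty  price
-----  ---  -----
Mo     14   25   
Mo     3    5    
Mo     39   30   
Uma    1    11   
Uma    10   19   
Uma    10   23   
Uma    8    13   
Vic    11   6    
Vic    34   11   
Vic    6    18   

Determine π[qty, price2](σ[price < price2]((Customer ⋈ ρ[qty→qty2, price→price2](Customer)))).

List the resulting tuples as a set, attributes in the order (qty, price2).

{(1, 13), (1, 19), (1, 23), (10, 23), (11, 11), (11, 18), (14, 30), (3, 25), (3, 30), (34, 18), (8, 19), (8, 23)}

ρ[qty→qty2, price→price2]: schema becomes (cname, qty2, price2); tuples unchanged.
Joining Customer and ρ[qty→qty2, price→price2](Customer) on cname yields {(Mo, 14, 25, 14, 25), (Mo, 14, 25, 3, 5), (Mo, 14, 25, 39, 30), (Mo, 3, 5, 14, 25), (Mo, 3, 5, 3, 5), (Mo, 3, 5, 39, 30), (Mo, 39, 30, 14, 25), (Mo, 39, 30, 3, 5), (Mo, 39, 30, 39, 30), (Uma, 1, 11, 1, 11), (Uma, 1, 11, 10, 19), (Uma, 1, 11, 10, 23), (Uma, 1, 11, 8, 13), (Uma, 10, 19, 1, 11), (Uma, 10, 19, 10, 19), (Uma, 10, 19, 10, 23), (Uma, 10, 19, 8, 13), (Uma, 10, 23, 1, 11), (Uma, 10, 23, 10, 19), (Uma, 10, 23, 10, 23), (Uma, 10, 23, 8, 13), (Uma, 8, 13, 1, 11), (Uma, 8, 13, 10, 19), (Uma, 8, 13, 10, 23), (Uma, 8, 13, 8, 13), (Vic, 11, 6, 11, 6), (Vic, 11, 6, 34, 11), (Vic, 11, 6, 6, 18), (Vic, 34, 11, 11, 6), (Vic, 34, 11, 34, 11), (Vic, 34, 11, 6, 18), (Vic, 6, 18, 11, 6), (Vic, 6, 18, 34, 11), (Vic, 6, 18, 6, 18)}.
σ[price < price2]: keep tuples satisfying price < price2 → {(Mo, 14, 25, 39, 30), (Mo, 3, 5, 14, 25), (Mo, 3, 5, 39, 30), (Uma, 1, 11, 10, 19), (Uma, 1, 11, 10, 23), (Uma, 1, 11, 8, 13), (Uma, 10, 19, 10, 23), (Uma, 8, 13, 10, 19), (Uma, 8, 13, 10, 23), (Vic, 11, 6, 34, 11), (Vic, 11, 6, 6, 18), (Vic, 34, 11, 6, 18)}
Keep only column(s) qty, price2: {(1, 13), (1, 19), (1, 23), (10, 23), (11, 11), (11, 18), (14, 30), (3, 25), (3, 30), (34, 18), (8, 19), (8, 23)}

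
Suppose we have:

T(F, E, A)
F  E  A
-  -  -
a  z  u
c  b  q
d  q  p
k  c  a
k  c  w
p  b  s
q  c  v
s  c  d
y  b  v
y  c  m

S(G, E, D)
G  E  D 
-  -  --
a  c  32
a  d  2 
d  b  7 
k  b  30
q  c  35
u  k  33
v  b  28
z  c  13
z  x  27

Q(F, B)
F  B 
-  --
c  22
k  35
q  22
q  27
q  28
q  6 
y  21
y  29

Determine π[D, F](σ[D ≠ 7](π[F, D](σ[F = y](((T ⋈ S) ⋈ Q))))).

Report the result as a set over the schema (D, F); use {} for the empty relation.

T ⋈ S (natural join on E): {(c, b, q, d, 7), (c, b, q, k, 30), (c, b, q, v, 28), (k, c, a, a, 32), (k, c, a, q, 35), (k, c, a, z, 13), (k, c, w, a, 32), (k, c, w, q, 35), (k, c, w, z, 13), (p, b, s, d, 7), (p, b, s, k, 30), (p, b, s, v, 28), (q, c, v, a, 32), (q, c, v, q, 35), (q, c, v, z, 13), (s, c, d, a, 32), (s, c, d, q, 35), (s, c, d, z, 13), (y, b, v, d, 7), (y, b, v, k, 30), (y, b, v, v, 28), (y, c, m, a, 32), (y, c, m, q, 35), (y, c, m, z, 13)}
(T ⋈ S) ⋈ Q (natural join on F): {(c, b, q, d, 7, 22), (c, b, q, k, 30, 22), (c, b, q, v, 28, 22), (k, c, a, a, 32, 35), (k, c, a, q, 35, 35), (k, c, a, z, 13, 35), (k, c, w, a, 32, 35), (k, c, w, q, 35, 35), (k, c, w, z, 13, 35), (q, c, v, a, 32, 22), (q, c, v, a, 32, 27), (q, c, v, a, 32, 28), (q, c, v, a, 32, 6), (q, c, v, q, 35, 22), (q, c, v, q, 35, 27), (q, c, v, q, 35, 28), (q, c, v, q, 35, 6), (q, c, v, z, 13, 22), (q, c, v, z, 13, 27), (q, c, v, z, 13, 28), (q, c, v, z, 13, 6), (y, b, v, d, 7, 21), (y, b, v, d, 7, 29), (y, b, v, k, 30, 21), (y, b, v, k, 30, 29), (y, b, v, v, 28, 21), (y, b, v, v, 28, 29), (y, c, m, a, 32, 21), (y, c, m, a, 32, 29), (y, c, m, q, 35, 21), (y, c, m, q, 35, 29), (y, c, m, z, 13, 21), (y, c, m, z, 13, 29)}
Filtering on F = y leaves {(y, b, v, d, 7, 21), (y, b, v, d, 7, 29), (y, b, v, k, 30, 21), (y, b, v, k, 30, 29), (y, b, v, v, 28, 21), (y, b, v, v, 28, 29), (y, c, m, a, 32, 21), (y, c, m, a, 32, 29), (y, c, m, q, 35, 21), (y, c, m, q, 35, 29), (y, c, m, z, 13, 21), (y, c, m, z, 13, 29)}.
Keep only column(s) F, D (6 duplicate(s) eliminated): {(y, 13), (y, 28), (y, 30), (y, 32), (y, 35), (y, 7)}
Filtering on D ≠ 7 leaves {(y, 13), (y, 28), (y, 30), (y, 32), (y, 35)}.
Keep only column(s) D, F: {(13, y), (28, y), (30, y), (32, y), (35, y)}

{(13, y), (28, y), (30, y), (32, y), (35, y)}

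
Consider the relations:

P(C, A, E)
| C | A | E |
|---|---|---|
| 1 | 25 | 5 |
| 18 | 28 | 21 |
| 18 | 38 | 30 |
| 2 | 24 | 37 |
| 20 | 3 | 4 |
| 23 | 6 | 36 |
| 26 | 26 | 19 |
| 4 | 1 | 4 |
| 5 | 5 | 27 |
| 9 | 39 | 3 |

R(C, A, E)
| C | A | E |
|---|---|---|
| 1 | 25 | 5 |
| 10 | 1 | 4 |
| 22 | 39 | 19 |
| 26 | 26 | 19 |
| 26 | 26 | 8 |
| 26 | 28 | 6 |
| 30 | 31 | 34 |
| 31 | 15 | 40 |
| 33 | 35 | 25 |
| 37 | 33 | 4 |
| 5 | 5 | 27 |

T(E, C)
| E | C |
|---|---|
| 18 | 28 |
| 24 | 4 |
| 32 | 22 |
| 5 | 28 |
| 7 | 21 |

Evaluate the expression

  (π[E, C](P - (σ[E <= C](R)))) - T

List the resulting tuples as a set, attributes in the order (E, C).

σ[E <= C]: keep tuples satisfying E <= C → {(10, 1, 4), (22, 39, 19), (26, 26, 19), (26, 26, 8), (26, 28, 6), (33, 35, 25), (37, 33, 4)}
Difference: {(1, 25, 5), (18, 28, 21), (18, 38, 30), (2, 24, 37), (20, 3, 4), (23, 6, 36), (26, 26, 19), (4, 1, 4), (5, 5, 27), (9, 39, 3)} with {(10, 1, 4), (22, 39, 19), (26, 26, 19), (26, 26, 8), (26, 28, 6), (33, 35, 25), (37, 33, 4)} → {(1, 25, 5), (18, 28, 21), (18, 38, 30), (2, 24, 37), (20, 3, 4), (23, 6, 36), (4, 1, 4), (5, 5, 27), (9, 39, 3)}
Projecting to E, C: {(21, 18), (27, 5), (3, 9), (30, 18), (36, 23), (37, 2), (4, 20), (4, 4), (5, 1)}
Difference: {(21, 18), (27, 5), (3, 9), (30, 18), (36, 23), (37, 2), (4, 20), (4, 4), (5, 1)} with {(18, 28), (24, 4), (32, 22), (5, 28), (7, 21)} → {(21, 18), (27, 5), (3, 9), (30, 18), (36, 23), (37, 2), (4, 20), (4, 4), (5, 1)}

{(21, 18), (27, 5), (3, 9), (30, 18), (36, 23), (37, 2), (4, 20), (4, 4), (5, 1)}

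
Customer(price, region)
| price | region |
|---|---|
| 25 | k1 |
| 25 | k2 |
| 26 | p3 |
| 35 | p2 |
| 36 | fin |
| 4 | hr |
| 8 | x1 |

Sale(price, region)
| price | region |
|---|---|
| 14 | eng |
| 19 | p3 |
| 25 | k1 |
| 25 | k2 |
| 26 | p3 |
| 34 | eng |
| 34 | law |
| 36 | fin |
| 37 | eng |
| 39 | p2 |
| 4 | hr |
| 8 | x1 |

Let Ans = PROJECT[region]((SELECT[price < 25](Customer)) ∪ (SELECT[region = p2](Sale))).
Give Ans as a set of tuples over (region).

Selection price < 25: {(4, hr), (8, x1)}
Selection region = p2: {(39, p2)}
Union: {(4, hr), (8, x1)} with {(39, p2)} → {(39, p2), (4, hr), (8, x1)}
π[region]: project onto (region) → {hr, p2, x1}

{hr, p2, x1}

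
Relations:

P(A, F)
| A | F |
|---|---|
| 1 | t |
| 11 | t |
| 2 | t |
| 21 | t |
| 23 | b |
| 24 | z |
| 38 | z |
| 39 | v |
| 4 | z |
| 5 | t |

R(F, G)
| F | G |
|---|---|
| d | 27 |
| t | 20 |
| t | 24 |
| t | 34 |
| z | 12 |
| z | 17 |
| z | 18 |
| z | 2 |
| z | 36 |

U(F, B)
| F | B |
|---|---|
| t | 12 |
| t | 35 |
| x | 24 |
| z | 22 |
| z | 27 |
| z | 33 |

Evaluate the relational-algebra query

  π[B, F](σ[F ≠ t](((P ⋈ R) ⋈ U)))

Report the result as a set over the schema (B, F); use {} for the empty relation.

{(22, z), (27, z), (33, z)}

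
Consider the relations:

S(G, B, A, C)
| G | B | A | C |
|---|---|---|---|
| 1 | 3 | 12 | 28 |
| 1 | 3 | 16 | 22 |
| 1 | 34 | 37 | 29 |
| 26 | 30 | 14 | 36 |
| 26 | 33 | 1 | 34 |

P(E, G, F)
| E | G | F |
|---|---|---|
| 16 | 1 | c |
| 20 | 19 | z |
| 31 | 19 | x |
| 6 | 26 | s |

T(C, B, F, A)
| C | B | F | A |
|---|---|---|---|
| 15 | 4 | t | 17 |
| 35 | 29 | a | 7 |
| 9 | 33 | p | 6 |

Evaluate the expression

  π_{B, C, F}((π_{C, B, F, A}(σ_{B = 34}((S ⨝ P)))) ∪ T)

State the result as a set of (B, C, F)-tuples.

Joining S and P on G yields {(1, 3, 12, 28, 16, c), (1, 3, 16, 22, 16, c), (1, 34, 37, 29, 16, c), (26, 30, 14, 36, 6, s), (26, 33, 1, 34, 6, s)}.
Apply σ_{B = 34}; surviving tuples: {(1, 34, 37, 29, 16, c)}
Keep only column(s) C, B, F, A: {(29, 34, c, 37)}
Taking the union: {(15, 4, t, 17), (29, 34, c, 37), (35, 29, a, 7), (9, 33, p, 6)}
Keep only column(s) B, C, F: {(29, 35, a), (33, 9, p), (34, 29, c), (4, 15, t)}

{(29, 35, a), (33, 9, p), (34, 29, c), (4, 15, t)}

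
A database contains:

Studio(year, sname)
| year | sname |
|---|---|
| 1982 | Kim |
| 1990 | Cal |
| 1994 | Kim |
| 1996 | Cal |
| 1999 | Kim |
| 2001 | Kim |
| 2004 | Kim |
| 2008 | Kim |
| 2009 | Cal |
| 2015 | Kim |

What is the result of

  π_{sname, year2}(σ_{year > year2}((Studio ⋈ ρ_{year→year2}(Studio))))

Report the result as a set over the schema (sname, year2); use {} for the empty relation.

{(Cal, 1990), (Cal, 1996), (Kim, 1982), (Kim, 1994), (Kim, 1999), (Kim, 2001), (Kim, 2004), (Kim, 2008)}

ρ[year→year2]: schema becomes (year2, sname); tuples unchanged.
Studio ⋈ ρ_{year→year2}(Studio) (natural join on sname): {(1982, Kim, 1982), (1982, Kim, 1994), (1982, Kim, 1999), (1982, Kim, 2001), (1982, Kim, 2004), (1982, Kim, 2008), (1982, Kim, 2015), (1990, Cal, 1990), (1990, Cal, 1996), (1990, Cal, 2009), (1994, Kim, 1982), (1994, Kim, 1994), (1994, Kim, 1999), (1994, Kim, 2001), (1994, Kim, 2004), (1994, Kim, 2008), (1994, Kim, 2015), (1996, Cal, 1990), (1996, Cal, 1996), (1996, Cal, 2009), (1999, Kim, 1982), (1999, Kim, 1994), (1999, Kim, 1999), (1999, Kim, 2001), (1999, Kim, 2004), (1999, Kim, 2008), (1999, Kim, 2015), (2001, Kim, 1982), (2001, Kim, 1994), (2001, Kim, 1999), (2001, Kim, 2001), (2001, Kim, 2004), (2001, Kim, 2008), (2001, Kim, 2015), (2004, Kim, 1982), (2004, Kim, 1994), (2004, Kim, 1999), (2004, Kim, 2001), (2004, Kim, 2004), (2004, Kim, 2008), (2004, Kim, 2015), (2008, Kim, 1982), (2008, Kim, 1994), (2008, Kim, 1999), (2008, Kim, 2001), (2008, Kim, 2004), (2008, Kim, 2008), (2008, Kim, 2015), (2009, Cal, 1990), (2009, Cal, 1996), (2009, Cal, 2009), (2015, Kim, 1982), (2015, Kim, 1994), (2015, Kim, 1999), (2015, Kim, 2001), (2015, Kim, 2004), (2015, Kim, 2008), (2015, Kim, 2015)}
σ[year > year2]: keep tuples satisfying year > year2 → {(1994, Kim, 1982), (1996, Cal, 1990), (1999, Kim, 1982), (1999, Kim, 1994), (2001, Kim, 1982), (2001, Kim, 1994), (2001, Kim, 1999), (2004, Kim, 1982), (2004, Kim, 1994), (2004, Kim, 1999), (2004, Kim, 2001), (2008, Kim, 1982), (2008, Kim, 1994), (2008, Kim, 1999), (2008, Kim, 2001), (2008, Kim, 2004), (2009, Cal, 1990), (2009, Cal, 1996), (2015, Kim, 1982), (2015, Kim, 1994), (2015, Kim, 1999), (2015, Kim, 2001), (2015, Kim, 2004), (2015, Kim, 2008)}
Projecting to sname, year2 (16 duplicate(s) eliminated): {(Cal, 1990), (Cal, 1996), (Kim, 1982), (Kim, 1994), (Kim, 1999), (Kim, 2001), (Kim, 2004), (Kim, 2008)}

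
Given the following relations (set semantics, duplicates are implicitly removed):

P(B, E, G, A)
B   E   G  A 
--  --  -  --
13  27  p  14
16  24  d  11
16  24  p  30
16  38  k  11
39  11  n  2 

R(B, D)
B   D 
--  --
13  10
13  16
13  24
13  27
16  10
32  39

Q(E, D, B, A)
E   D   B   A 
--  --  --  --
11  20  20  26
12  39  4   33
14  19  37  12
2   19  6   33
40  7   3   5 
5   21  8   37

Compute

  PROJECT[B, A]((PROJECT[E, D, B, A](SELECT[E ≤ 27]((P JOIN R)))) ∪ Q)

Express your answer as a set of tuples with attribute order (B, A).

P ⋈ R (natural join on B): {(13, 27, p, 14, 10), (13, 27, p, 14, 16), (13, 27, p, 14, 24), (13, 27, p, 14, 27), (16, 24, d, 11, 10), (16, 24, p, 30, 10), (16, 38, k, 11, 10)}
Filtering on E ≤ 27 leaves {(13, 27, p, 14, 10), (13, 27, p, 14, 16), (13, 27, p, 14, 24), (13, 27, p, 14, 27), (16, 24, d, 11, 10), (16, 24, p, 30, 10)}.
Keep only column(s) E, D, B, A: {(24, 10, 16, 11), (24, 10, 16, 30), (27, 10, 13, 14), (27, 16, 13, 14), (27, 24, 13, 14), (27, 27, 13, 14)}
Taking the union: {(11, 20, 20, 26), (12, 39, 4, 33), (14, 19, 37, 12), (2, 19, 6, 33), (24, 10, 16, 11), (24, 10, 16, 30), (27, 10, 13, 14), (27, 16, 13, 14), (27, 24, 13, 14), (27, 27, 13, 14), (40, 7, 3, 5), (5, 21, 8, 37)}
Keep only column(s) B, A (3 duplicate(s) eliminated): {(13, 14), (16, 11), (16, 30), (20, 26), (3, 5), (37, 12), (4, 33), (6, 33), (8, 37)}

{(13, 14), (16, 11), (16, 30), (20, 26), (3, 5), (37, 12), (4, 33), (6, 33), (8, 37)}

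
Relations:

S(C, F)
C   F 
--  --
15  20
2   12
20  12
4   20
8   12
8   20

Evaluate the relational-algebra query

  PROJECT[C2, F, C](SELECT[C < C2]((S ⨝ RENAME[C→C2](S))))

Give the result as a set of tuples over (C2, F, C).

{(15, 20, 4), (15, 20, 8), (20, 12, 2), (20, 12, 8), (8, 12, 2), (8, 20, 4)}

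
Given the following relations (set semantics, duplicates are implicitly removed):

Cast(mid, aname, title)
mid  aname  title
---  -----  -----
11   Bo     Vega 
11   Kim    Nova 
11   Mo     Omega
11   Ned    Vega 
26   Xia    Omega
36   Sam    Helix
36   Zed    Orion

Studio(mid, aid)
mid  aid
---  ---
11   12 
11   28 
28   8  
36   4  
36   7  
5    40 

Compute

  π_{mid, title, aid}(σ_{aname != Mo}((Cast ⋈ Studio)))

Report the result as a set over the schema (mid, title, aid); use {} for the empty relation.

{(11, Nova, 12), (11, Nova, 28), (11, Vega, 12), (11, Vega, 28), (36, Helix, 4), (36, Helix, 7), (36, Orion, 4), (36, Orion, 7)}

Cast ⋈ Studio (natural join on mid): {(11, Bo, Vega, 12), (11, Bo, Vega, 28), (11, Kim, Nova, 12), (11, Kim, Nova, 28), (11, Mo, Omega, 12), (11, Mo, Omega, 28), (11, Ned, Vega, 12), (11, Ned, Vega, 28), (36, Sam, Helix, 4), (36, Sam, Helix, 7), (36, Zed, Orion, 4), (36, Zed, Orion, 7)}
Filtering on aname != Mo leaves {(11, Bo, Vega, 12), (11, Bo, Vega, 28), (11, Kim, Nova, 12), (11, Kim, Nova, 28), (11, Ned, Vega, 12), (11, Ned, Vega, 28), (36, Sam, Helix, 4), (36, Sam, Helix, 7), (36, Zed, Orion, 4), (36, Zed, Orion, 7)}.
Keep only column(s) mid, title, aid (2 duplicate(s) eliminated): {(11, Nova, 12), (11, Nova, 28), (11, Vega, 12), (11, Vega, 28), (36, Helix, 4), (36, Helix, 7), (36, Orion, 4), (36, Orion, 7)}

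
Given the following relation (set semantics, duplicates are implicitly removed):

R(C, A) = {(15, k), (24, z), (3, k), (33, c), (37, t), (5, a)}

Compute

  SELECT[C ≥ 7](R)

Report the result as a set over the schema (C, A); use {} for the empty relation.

{(15, k), (24, z), (33, c), (37, t)}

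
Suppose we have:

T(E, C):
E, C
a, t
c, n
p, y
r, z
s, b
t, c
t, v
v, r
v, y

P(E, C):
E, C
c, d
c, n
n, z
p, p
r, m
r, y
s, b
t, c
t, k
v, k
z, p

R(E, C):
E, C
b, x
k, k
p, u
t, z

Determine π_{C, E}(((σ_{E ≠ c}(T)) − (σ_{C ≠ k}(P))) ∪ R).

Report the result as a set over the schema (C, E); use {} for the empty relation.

{(k, k), (r, v), (t, a), (u, p), (v, t), (x, b), (y, p), (y, v), (z, r), (z, t)}

Selection E ≠ c: {(a, t), (p, y), (r, z), (s, b), (t, c), (t, v), (v, r), (v, y)}
Selection C ≠ k: {(c, d), (c, n), (n, z), (p, p), (r, m), (r, y), (s, b), (t, c), (z, p)}
Set difference of the two operands is {(a, t), (p, y), (r, z), (t, v), (v, r), (v, y)}.
Set union of the two operands is {(a, t), (b, x), (k, k), (p, u), (p, y), (r, z), (t, v), (t, z), (v, r), (v, y)}.
Projecting to C, E: {(k, k), (r, v), (t, a), (u, p), (v, t), (x, b), (y, p), (y, v), (z, r), (z, t)}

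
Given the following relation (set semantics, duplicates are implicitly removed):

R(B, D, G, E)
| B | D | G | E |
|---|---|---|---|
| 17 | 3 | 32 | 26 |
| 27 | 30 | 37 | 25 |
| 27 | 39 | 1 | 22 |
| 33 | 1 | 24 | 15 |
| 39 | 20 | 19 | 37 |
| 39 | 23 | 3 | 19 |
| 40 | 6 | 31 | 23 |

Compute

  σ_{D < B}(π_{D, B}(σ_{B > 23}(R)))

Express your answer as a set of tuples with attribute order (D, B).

Apply σ_{B > 23}; surviving tuples: {(27, 30, 37, 25), (27, 39, 1, 22), (33, 1, 24, 15), (39, 20, 19, 37), (39, 23, 3, 19), (40, 6, 31, 23)}
Projecting to D, B: {(1, 33), (20, 39), (23, 39), (30, 27), (39, 27), (6, 40)}
Apply σ_{D < B}; surviving tuples: {(1, 33), (20, 39), (23, 39), (6, 40)}

{(1, 33), (20, 39), (23, 39), (6, 40)}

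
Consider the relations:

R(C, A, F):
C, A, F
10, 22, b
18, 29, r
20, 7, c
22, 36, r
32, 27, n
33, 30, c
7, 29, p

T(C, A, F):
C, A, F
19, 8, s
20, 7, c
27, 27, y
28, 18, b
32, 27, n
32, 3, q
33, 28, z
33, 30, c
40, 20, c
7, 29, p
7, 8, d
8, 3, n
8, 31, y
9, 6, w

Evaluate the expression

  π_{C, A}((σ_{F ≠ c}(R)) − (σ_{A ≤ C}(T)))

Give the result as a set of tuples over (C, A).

Filtering on F ≠ c leaves {(10, 22, b), (18, 29, r), (22, 36, r), (32, 27, n), (7, 29, p)}.
Filtering on A ≤ C leaves {(19, 8, s), (20, 7, c), (27, 27, y), (28, 18, b), (32, 27, n), (32, 3, q), (33, 28, z), (33, 30, c), (40, 20, c), (8, 3, n), (9, 6, w)}.
Taking the difference: {(10, 22, b), (18, 29, r), (22, 36, r), (7, 29, p)}
Keep only column(s) C, A: {(10, 22), (18, 29), (22, 36), (7, 29)}

{(10, 22), (18, 29), (22, 36), (7, 29)}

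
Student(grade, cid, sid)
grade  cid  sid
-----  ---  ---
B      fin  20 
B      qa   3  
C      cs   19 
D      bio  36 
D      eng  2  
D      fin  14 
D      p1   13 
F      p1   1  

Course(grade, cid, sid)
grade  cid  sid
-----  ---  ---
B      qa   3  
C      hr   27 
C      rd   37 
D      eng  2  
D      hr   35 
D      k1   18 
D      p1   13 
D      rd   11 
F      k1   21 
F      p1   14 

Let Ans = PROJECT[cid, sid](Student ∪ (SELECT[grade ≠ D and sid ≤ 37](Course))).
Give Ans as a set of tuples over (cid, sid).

Apply σ_{grade ≠ D and sid ≤ 37}; surviving tuples: {(B, qa, 3), (C, hr, 27), (C, rd, 37), (F, k1, 21), (F, p1, 14)}
Taking the union: {(B, fin, 20), (B, qa, 3), (C, cs, 19), (C, hr, 27), (C, rd, 37), (D, bio, 36), (D, eng, 2), (D, fin, 14), (D, p1, 13), (F, k1, 21), (F, p1, 1), (F, p1, 14)}
π_{cid, sid} gives {(bio, 36), (cs, 19), (eng, 2), (fin, 14), (fin, 20), (hr, 27), (k1, 21), (p1, 1), (p1, 13), (p1, 14), (qa, 3), (rd, 37)}.

{(bio, 36), (cs, 19), (eng, 2), (fin, 14), (fin, 20), (hr, 27), (k1, 21), (p1, 1), (p1, 13), (p1, 14), (qa, 3), (rd, 37)}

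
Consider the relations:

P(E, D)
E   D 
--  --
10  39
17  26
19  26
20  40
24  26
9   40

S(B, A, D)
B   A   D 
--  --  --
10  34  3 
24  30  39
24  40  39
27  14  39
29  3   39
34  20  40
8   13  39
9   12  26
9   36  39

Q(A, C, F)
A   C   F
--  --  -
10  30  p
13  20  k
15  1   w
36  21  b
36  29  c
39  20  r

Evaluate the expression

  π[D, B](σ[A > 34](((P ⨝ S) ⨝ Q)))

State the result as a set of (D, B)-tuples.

{(39, 9)}

Natural join on D: {(10, 39, 24, 30), (10, 39, 24, 40), (10, 39, 27, 14), (10, 39, 29, 3), (10, 39, 8, 13), (10, 39, 9, 36), (17, 26, 9, 12), (19, 26, 9, 12), (20, 40, 34, 20), (24, 26, 9, 12), (9, 40, 34, 20)}
Natural join on A: {(10, 39, 8, 13, 20, k), (10, 39, 9, 36, 21, b), (10, 39, 9, 36, 29, c)}
σ[A > 34]: keep tuples satisfying A > 34 → {(10, 39, 9, 36, 21, b), (10, 39, 9, 36, 29, c)}
Projecting to D, B (1 duplicate(s) eliminated): {(39, 9)}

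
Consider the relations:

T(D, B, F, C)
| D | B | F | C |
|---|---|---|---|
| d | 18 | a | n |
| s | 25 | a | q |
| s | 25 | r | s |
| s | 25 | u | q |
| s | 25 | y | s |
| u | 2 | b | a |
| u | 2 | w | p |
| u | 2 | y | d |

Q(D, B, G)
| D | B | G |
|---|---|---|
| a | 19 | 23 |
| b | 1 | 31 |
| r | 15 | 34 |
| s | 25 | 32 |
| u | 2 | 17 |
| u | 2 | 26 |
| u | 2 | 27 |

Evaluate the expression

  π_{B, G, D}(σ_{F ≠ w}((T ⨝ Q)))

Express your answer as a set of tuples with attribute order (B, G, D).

{(2, 17, u), (2, 26, u), (2, 27, u), (25, 32, s)}

Natural join on D, B: {(s, 25, a, q, 32), (s, 25, r, s, 32), (s, 25, u, q, 32), (s, 25, y, s, 32), (u, 2, b, a, 17), (u, 2, b, a, 26), (u, 2, b, a, 27), (u, 2, w, p, 17), (u, 2, w, p, 26), (u, 2, w, p, 27), (u, 2, y, d, 17), (u, 2, y, d, 26), (u, 2, y, d, 27)}
Apply σ_{F ≠ w}; surviving tuples: {(s, 25, a, q, 32), (s, 25, r, s, 32), (s, 25, u, q, 32), (s, 25, y, s, 32), (u, 2, b, a, 17), (u, 2, b, a, 26), (u, 2, b, a, 27), (u, 2, y, d, 17), (u, 2, y, d, 26), (u, 2, y, d, 27)}
π[B, G, D]: project onto (B, G, D) (6 duplicate(s) eliminated) → {(2, 17, u), (2, 26, u), (2, 27, u), (25, 32, s)}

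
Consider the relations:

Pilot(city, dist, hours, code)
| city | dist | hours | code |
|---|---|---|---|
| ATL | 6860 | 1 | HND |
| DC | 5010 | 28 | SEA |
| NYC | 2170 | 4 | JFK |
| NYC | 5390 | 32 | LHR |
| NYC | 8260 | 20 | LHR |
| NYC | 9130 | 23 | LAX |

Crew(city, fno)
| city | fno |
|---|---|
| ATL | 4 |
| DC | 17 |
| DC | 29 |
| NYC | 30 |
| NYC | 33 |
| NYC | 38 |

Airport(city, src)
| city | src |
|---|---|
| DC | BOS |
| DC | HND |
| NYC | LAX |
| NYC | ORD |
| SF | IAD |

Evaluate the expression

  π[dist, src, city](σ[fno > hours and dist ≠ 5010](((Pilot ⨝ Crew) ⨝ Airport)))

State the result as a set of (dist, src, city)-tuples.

{(2170, LAX, NYC), (2170, ORD, NYC), (5390, LAX, NYC), (5390, ORD, NYC), (8260, LAX, NYC), (8260, ORD, NYC), (9130, LAX, NYC), (9130, ORD, NYC)}

Pilot ⋈ Crew (natural join on city): {(ATL, 6860, 1, HND, 4), (DC, 5010, 28, SEA, 17), (DC, 5010, 28, SEA, 29), (NYC, 2170, 4, JFK, 30), (NYC, 2170, 4, JFK, 33), (NYC, 2170, 4, JFK, 38), (NYC, 5390, 32, LHR, 30), (NYC, 5390, 32, LHR, 33), (NYC, 5390, 32, LHR, 38), (NYC, 8260, 20, LHR, 30), (NYC, 8260, 20, LHR, 33), (NYC, 8260, 20, LHR, 38), (NYC, 9130, 23, LAX, 30), (NYC, 9130, 23, LAX, 33), (NYC, 9130, 23, LAX, 38)}
(Pilot ⨝ Crew) ⋈ Airport (natural join on city): {(DC, 5010, 28, SEA, 17, BOS), (DC, 5010, 28, SEA, 17, HND), (DC, 5010, 28, SEA, 29, BOS), (DC, 5010, 28, SEA, 29, HND), (NYC, 2170, 4, JFK, 30, LAX), (NYC, 2170, 4, JFK, 30, ORD), (NYC, 2170, 4, JFK, 33, LAX), (NYC, 2170, 4, JFK, 33, ORD), (NYC, 2170, 4, JFK, 38, LAX), (NYC, 2170, 4, JFK, 38, ORD), (NYC, 5390, 32, LHR, 30, LAX), (NYC, 5390, 32, LHR, 30, ORD), (NYC, 5390, 32, LHR, 33, LAX), (NYC, 5390, 32, LHR, 33, ORD), (NYC, 5390, 32, LHR, 38, LAX), (NYC, 5390, 32, LHR, 38, ORD), (NYC, 8260, 20, LHR, 30, LAX), (NYC, 8260, 20, LHR, 30, ORD), (NYC, 8260, 20, LHR, 33, LAX), (NYC, 8260, 20, LHR, 33, ORD), (NYC, 8260, 20, LHR, 38, LAX), (NYC, 8260, 20, LHR, 38, ORD), (NYC, 9130, 23, LAX, 30, LAX), (NYC, 9130, 23, LAX, 30, ORD), (NYC, 9130, 23, LAX, 33, LAX), (NYC, 9130, 23, LAX, 33, ORD), (NYC, 9130, 23, LAX, 38, LAX), (NYC, 9130, 23, LAX, 38, ORD)}
Apply σ_{fno > hours and dist ≠ 5010}; surviving tuples: {(NYC, 2170, 4, JFK, 30, LAX), (NYC, 2170, 4, JFK, 30, ORD), (NYC, 2170, 4, JFK, 33, LAX), (NYC, 2170, 4, JFK, 33, ORD), (NYC, 2170, 4, JFK, 38, LAX), (NYC, 2170, 4, JFK, 38, ORD), (NYC, 5390, 32, LHR, 33, LAX), (NYC, 5390, 32, LHR, 33, ORD), (NYC, 5390, 32, LHR, 38, LAX), (NYC, 5390, 32, LHR, 38, ORD), (NYC, 8260, 20, LHR, 30, LAX), (NYC, 8260, 20, LHR, 30, ORD), (NYC, 8260, 20, LHR, 33, LAX), (NYC, 8260, 20, LHR, 33, ORD), (NYC, 8260, 20, LHR, 38, LAX), (NYC, 8260, 20, LHR, 38, ORD), (NYC, 9130, 23, LAX, 30, LAX), (NYC, 9130, 23, LAX, 30, ORD), (NYC, 9130, 23, LAX, 33, LAX), (NYC, 9130, 23, LAX, 33, ORD), (NYC, 9130, 23, LAX, 38, LAX), (NYC, 9130, 23, LAX, 38, ORD)}
Keep only column(s) dist, src, city (14 duplicate(s) eliminated): {(2170, LAX, NYC), (2170, ORD, NYC), (5390, LAX, NYC), (5390, ORD, NYC), (8260, LAX, NYC), (8260, ORD, NYC), (9130, LAX, NYC), (9130, ORD, NYC)}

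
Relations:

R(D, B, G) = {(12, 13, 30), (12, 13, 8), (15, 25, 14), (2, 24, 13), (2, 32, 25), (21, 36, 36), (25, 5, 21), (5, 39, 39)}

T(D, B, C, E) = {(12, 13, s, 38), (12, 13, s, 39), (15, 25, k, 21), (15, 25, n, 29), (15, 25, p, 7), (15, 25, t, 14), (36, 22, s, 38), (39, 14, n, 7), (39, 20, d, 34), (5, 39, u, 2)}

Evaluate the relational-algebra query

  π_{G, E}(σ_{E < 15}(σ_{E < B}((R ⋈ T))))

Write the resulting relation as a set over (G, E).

{(14, 14), (14, 7), (39, 2)}

Natural join on D, B: {(12, 13, 30, s, 38), (12, 13, 30, s, 39), (12, 13, 8, s, 38), (12, 13, 8, s, 39), (15, 25, 14, k, 21), (15, 25, 14, n, 29), (15, 25, 14, p, 7), (15, 25, 14, t, 14), (5, 39, 39, u, 2)}
Apply σ_{E < B}; surviving tuples: {(15, 25, 14, k, 21), (15, 25, 14, p, 7), (15, 25, 14, t, 14), (5, 39, 39, u, 2)}
Apply σ_{E < 15}; surviving tuples: {(15, 25, 14, p, 7), (15, 25, 14, t, 14), (5, 39, 39, u, 2)}
Projecting to G, E: {(14, 14), (14, 7), (39, 2)}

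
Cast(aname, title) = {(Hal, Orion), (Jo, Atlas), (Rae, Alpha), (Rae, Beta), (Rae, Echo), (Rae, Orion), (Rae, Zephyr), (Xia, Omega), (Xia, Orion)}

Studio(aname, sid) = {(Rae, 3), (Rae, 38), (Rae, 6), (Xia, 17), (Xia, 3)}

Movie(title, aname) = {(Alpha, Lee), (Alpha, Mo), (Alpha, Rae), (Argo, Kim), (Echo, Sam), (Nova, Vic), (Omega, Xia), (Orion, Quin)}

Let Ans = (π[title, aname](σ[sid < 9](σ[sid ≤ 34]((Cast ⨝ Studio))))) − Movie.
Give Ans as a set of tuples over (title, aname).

{(Beta, Rae), (Echo, Rae), (Orion, Rae), (Orion, Xia), (Zephyr, Rae)}

Natural join on aname: {(Rae, Alpha, 3), (Rae, Alpha, 38), (Rae, Alpha, 6), (Rae, Beta, 3), (Rae, Beta, 38), (Rae, Beta, 6), (Rae, Echo, 3), (Rae, Echo, 38), (Rae, Echo, 6), (Rae, Orion, 3), (Rae, Orion, 38), (Rae, Orion, 6), (Rae, Zephyr, 3), (Rae, Zephyr, 38), (Rae, Zephyr, 6), (Xia, Omega, 17), (Xia, Omega, 3), (Xia, Orion, 17), (Xia, Orion, 3)}
Apply σ_{sid ≤ 34}; surviving tuples: {(Rae, Alpha, 3), (Rae, Alpha, 6), (Rae, Beta, 3), (Rae, Beta, 6), (Rae, Echo, 3), (Rae, Echo, 6), (Rae, Orion, 3), (Rae, Orion, 6), (Rae, Zephyr, 3), (Rae, Zephyr, 6), (Xia, Omega, 17), (Xia, Omega, 3), (Xia, Orion, 17), (Xia, Orion, 3)}
Apply σ_{sid < 9}; surviving tuples: {(Rae, Alpha, 3), (Rae, Alpha, 6), (Rae, Beta, 3), (Rae, Beta, 6), (Rae, Echo, 3), (Rae, Echo, 6), (Rae, Orion, 3), (Rae, Orion, 6), (Rae, Zephyr, 3), (Rae, Zephyr, 6), (Xia, Omega, 3), (Xia, Orion, 3)}
Keep only column(s) title, aname (5 duplicate(s) eliminated): {(Alpha, Rae), (Beta, Rae), (Echo, Rae), (Omega, Xia), (Orion, Rae), (Orion, Xia), (Zephyr, Rae)}
Difference: {(Alpha, Rae), (Beta, Rae), (Echo, Rae), (Omega, Xia), (Orion, Rae), (Orion, Xia), (Zephyr, Rae)} with {(Alpha, Lee), (Alpha, Mo), (Alpha, Rae), (Argo, Kim), (Echo, Sam), (Nova, Vic), (Omega, Xia), (Orion, Quin)} → {(Beta, Rae), (Echo, Rae), (Orion, Rae), (Orion, Xia), (Zephyr, Rae)}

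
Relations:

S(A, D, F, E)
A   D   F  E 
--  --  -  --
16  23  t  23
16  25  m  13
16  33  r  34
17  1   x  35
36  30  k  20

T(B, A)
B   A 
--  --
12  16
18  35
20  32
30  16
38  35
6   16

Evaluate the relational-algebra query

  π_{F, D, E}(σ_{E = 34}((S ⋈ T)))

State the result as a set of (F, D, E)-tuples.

{(r, 33, 34)}

Joining S and T on A yields {(16, 23, t, 23, 12), (16, 23, t, 23, 30), (16, 23, t, 23, 6), (16, 25, m, 13, 12), (16, 25, m, 13, 30), (16, 25, m, 13, 6), (16, 33, r, 34, 12), (16, 33, r, 34, 30), (16, 33, r, 34, 6)}.
Apply σ_{E = 34}; surviving tuples: {(16, 33, r, 34, 12), (16, 33, r, 34, 30), (16, 33, r, 34, 6)}
π_{F, D, E} gives {(r, 33, 34)} (2 duplicate(s) eliminated).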